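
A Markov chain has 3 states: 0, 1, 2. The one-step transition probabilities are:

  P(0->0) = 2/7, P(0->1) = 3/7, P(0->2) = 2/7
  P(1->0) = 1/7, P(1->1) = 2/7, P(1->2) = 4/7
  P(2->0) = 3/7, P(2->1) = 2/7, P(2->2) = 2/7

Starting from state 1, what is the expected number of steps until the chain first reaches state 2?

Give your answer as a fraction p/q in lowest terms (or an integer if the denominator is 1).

Let h_i = expected steps to first reach 2 from state i.
Boundary: h_2 = 0.
First-step equations for the other states:
  h_0 = 1 + 2/7*h_0 + 3/7*h_1 + 2/7*h_2
  h_1 = 1 + 1/7*h_0 + 2/7*h_1 + 4/7*h_2

Substituting h_2 = 0 and rearranging gives the linear system (I - Q) h = 1:
  [5/7, -3/7] . (h_0, h_1) = 1
  [-1/7, 5/7] . (h_0, h_1) = 1

Solving yields:
  h_0 = 28/11
  h_1 = 21/11

Starting state is 1, so the expected hitting time is h_1 = 21/11.

Answer: 21/11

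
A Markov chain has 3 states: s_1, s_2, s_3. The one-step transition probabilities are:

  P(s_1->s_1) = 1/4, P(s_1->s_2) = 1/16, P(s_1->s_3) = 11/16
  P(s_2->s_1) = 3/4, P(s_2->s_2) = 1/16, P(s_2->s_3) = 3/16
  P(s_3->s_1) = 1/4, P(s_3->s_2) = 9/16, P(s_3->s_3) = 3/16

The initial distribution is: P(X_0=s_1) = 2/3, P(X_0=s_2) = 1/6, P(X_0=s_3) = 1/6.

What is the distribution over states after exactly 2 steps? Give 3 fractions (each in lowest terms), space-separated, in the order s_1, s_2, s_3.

Answer: 31/96 31/96 17/48

Derivation:
Propagating the distribution step by step (d_{t+1} = d_t * P):
d_0 = (s_1=2/3, s_2=1/6, s_3=1/6)
  d_1[s_1] = 2/3*1/4 + 1/6*3/4 + 1/6*1/4 = 1/3
  d_1[s_2] = 2/3*1/16 + 1/6*1/16 + 1/6*9/16 = 7/48
  d_1[s_3] = 2/3*11/16 + 1/6*3/16 + 1/6*3/16 = 25/48
d_1 = (s_1=1/3, s_2=7/48, s_3=25/48)
  d_2[s_1] = 1/3*1/4 + 7/48*3/4 + 25/48*1/4 = 31/96
  d_2[s_2] = 1/3*1/16 + 7/48*1/16 + 25/48*9/16 = 31/96
  d_2[s_3] = 1/3*11/16 + 7/48*3/16 + 25/48*3/16 = 17/48
d_2 = (s_1=31/96, s_2=31/96, s_3=17/48)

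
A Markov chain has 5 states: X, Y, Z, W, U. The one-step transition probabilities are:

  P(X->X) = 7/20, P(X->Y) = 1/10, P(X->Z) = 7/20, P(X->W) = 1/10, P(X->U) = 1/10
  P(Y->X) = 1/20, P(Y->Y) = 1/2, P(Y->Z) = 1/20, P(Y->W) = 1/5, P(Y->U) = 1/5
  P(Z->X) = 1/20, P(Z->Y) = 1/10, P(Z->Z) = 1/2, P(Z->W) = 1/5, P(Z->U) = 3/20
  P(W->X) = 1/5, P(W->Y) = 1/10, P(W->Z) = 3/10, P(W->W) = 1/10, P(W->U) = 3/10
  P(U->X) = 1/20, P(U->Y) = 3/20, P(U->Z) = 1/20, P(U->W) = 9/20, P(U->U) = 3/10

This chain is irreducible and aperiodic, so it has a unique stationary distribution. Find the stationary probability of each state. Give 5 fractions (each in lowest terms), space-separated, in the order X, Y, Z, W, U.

The stationary distribution satisfies pi = pi * P, i.e.:
  pi_X = 7/20*pi_X + 1/20*pi_Y + 1/20*pi_Z + 1/5*pi_W + 1/20*pi_U
  pi_Y = 1/10*pi_X + 1/2*pi_Y + 1/10*pi_Z + 1/10*pi_W + 3/20*pi_U
  pi_Z = 7/20*pi_X + 1/20*pi_Y + 1/2*pi_Z + 3/10*pi_W + 1/20*pi_U
  pi_W = 1/10*pi_X + 1/5*pi_Y + 1/5*pi_Z + 1/10*pi_W + 9/20*pi_U
  pi_U = 1/10*pi_X + 1/5*pi_Y + 3/20*pi_Z + 3/10*pi_W + 3/10*pi_U
with normalization: pi_X + pi_Y + pi_Z + pi_W + pi_U = 1.

Using the first 4 balance equations plus normalization, the linear system A*pi = b is:
  [-13/20, 1/20, 1/20, 1/5, 1/20] . pi = 0
  [1/10, -1/2, 1/10, 1/10, 3/20] . pi = 0
  [7/20, 1/20, -1/2, 3/10, 1/20] . pi = 0
  [1/10, 1/5, 1/5, -9/10, 9/20] . pi = 0
  [1, 1, 1, 1, 1] . pi = 1

Solving yields:
  pi_X = 3646/30701
  pi_Y = 5678/30701
  pi_Z = 7862/30701
  pi_W = 6781/30701
  pi_U = 6734/30701

Verification (pi * P):
  3646/30701*7/20 + 5678/30701*1/20 + 7862/30701*1/20 + 6781/30701*1/5 + 6734/30701*1/20 = 3646/30701 = pi_X  (ok)
  3646/30701*1/10 + 5678/30701*1/2 + 7862/30701*1/10 + 6781/30701*1/10 + 6734/30701*3/20 = 5678/30701 = pi_Y  (ok)
  3646/30701*7/20 + 5678/30701*1/20 + 7862/30701*1/2 + 6781/30701*3/10 + 6734/30701*1/20 = 7862/30701 = pi_Z  (ok)
  3646/30701*1/10 + 5678/30701*1/5 + 7862/30701*1/5 + 6781/30701*1/10 + 6734/30701*9/20 = 6781/30701 = pi_W  (ok)
  3646/30701*1/10 + 5678/30701*1/5 + 7862/30701*3/20 + 6781/30701*3/10 + 6734/30701*3/10 = 6734/30701 = pi_U  (ok)

Answer: 3646/30701 5678/30701 7862/30701 6781/30701 6734/30701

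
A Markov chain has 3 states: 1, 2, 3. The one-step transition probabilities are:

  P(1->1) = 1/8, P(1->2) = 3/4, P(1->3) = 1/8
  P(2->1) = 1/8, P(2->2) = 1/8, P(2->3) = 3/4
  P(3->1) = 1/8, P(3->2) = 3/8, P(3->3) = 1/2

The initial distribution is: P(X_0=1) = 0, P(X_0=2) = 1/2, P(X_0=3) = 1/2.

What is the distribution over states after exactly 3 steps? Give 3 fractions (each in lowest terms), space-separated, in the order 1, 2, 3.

Propagating the distribution step by step (d_{t+1} = d_t * P):
d_0 = (1=0, 2=1/2, 3=1/2)
  d_1[1] = 0*1/8 + 1/2*1/8 + 1/2*1/8 = 1/8
  d_1[2] = 0*3/4 + 1/2*1/8 + 1/2*3/8 = 1/4
  d_1[3] = 0*1/8 + 1/2*3/4 + 1/2*1/2 = 5/8
d_1 = (1=1/8, 2=1/4, 3=5/8)
  d_2[1] = 1/8*1/8 + 1/4*1/8 + 5/8*1/8 = 1/8
  d_2[2] = 1/8*3/4 + 1/4*1/8 + 5/8*3/8 = 23/64
  d_2[3] = 1/8*1/8 + 1/4*3/4 + 5/8*1/2 = 33/64
d_2 = (1=1/8, 2=23/64, 3=33/64)
  d_3[1] = 1/8*1/8 + 23/64*1/8 + 33/64*1/8 = 1/8
  d_3[2] = 1/8*3/4 + 23/64*1/8 + 33/64*3/8 = 85/256
  d_3[3] = 1/8*1/8 + 23/64*3/4 + 33/64*1/2 = 139/256
d_3 = (1=1/8, 2=85/256, 3=139/256)

Answer: 1/8 85/256 139/256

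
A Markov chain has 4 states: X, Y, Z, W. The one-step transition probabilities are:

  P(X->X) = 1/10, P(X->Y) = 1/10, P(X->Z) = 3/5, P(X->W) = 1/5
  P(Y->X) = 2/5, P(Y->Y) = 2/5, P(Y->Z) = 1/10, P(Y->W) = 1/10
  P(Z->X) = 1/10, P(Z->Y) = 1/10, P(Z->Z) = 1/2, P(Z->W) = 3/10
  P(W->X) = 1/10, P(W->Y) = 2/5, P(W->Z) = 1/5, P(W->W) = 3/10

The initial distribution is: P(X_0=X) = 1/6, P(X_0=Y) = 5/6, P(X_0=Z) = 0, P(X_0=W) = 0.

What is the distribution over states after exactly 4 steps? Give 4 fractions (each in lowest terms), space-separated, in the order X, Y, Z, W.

Propagating the distribution step by step (d_{t+1} = d_t * P):
d_0 = (X=1/6, Y=5/6, Z=0, W=0)
  d_1[X] = 1/6*1/10 + 5/6*2/5 + 0*1/10 + 0*1/10 = 7/20
  d_1[Y] = 1/6*1/10 + 5/6*2/5 + 0*1/10 + 0*2/5 = 7/20
  d_1[Z] = 1/6*3/5 + 5/6*1/10 + 0*1/2 + 0*1/5 = 11/60
  d_1[W] = 1/6*1/5 + 5/6*1/10 + 0*3/10 + 0*3/10 = 7/60
d_1 = (X=7/20, Y=7/20, Z=11/60, W=7/60)
  d_2[X] = 7/20*1/10 + 7/20*2/5 + 11/60*1/10 + 7/60*1/10 = 41/200
  d_2[Y] = 7/20*1/10 + 7/20*2/5 + 11/60*1/10 + 7/60*2/5 = 6/25
  d_2[Z] = 7/20*3/5 + 7/20*1/10 + 11/60*1/2 + 7/60*1/5 = 9/25
  d_2[W] = 7/20*1/5 + 7/20*1/10 + 11/60*3/10 + 7/60*3/10 = 39/200
d_2 = (X=41/200, Y=6/25, Z=9/25, W=39/200)
  d_3[X] = 41/200*1/10 + 6/25*2/5 + 9/25*1/10 + 39/200*1/10 = 43/250
  d_3[Y] = 41/200*1/10 + 6/25*2/5 + 9/25*1/10 + 39/200*2/5 = 461/2000
  d_3[Z] = 41/200*3/5 + 6/25*1/10 + 9/25*1/2 + 39/200*1/5 = 183/500
  d_3[W] = 41/200*1/5 + 6/25*1/10 + 9/25*3/10 + 39/200*3/10 = 463/2000
d_3 = (X=43/250, Y=461/2000, Z=183/500, W=463/2000)
  d_4[X] = 43/250*1/10 + 461/2000*2/5 + 183/500*1/10 + 463/2000*1/10 = 3383/20000
  d_4[Y] = 43/250*1/10 + 461/2000*2/5 + 183/500*1/10 + 463/2000*2/5 = 1193/5000
  d_4[Z] = 43/250*3/5 + 461/2000*1/10 + 183/500*1/2 + 463/2000*1/5 = 7111/20000
  d_4[W] = 43/250*1/5 + 461/2000*1/10 + 183/500*3/10 + 463/2000*3/10 = 2367/10000
d_4 = (X=3383/20000, Y=1193/5000, Z=7111/20000, W=2367/10000)

Answer: 3383/20000 1193/5000 7111/20000 2367/10000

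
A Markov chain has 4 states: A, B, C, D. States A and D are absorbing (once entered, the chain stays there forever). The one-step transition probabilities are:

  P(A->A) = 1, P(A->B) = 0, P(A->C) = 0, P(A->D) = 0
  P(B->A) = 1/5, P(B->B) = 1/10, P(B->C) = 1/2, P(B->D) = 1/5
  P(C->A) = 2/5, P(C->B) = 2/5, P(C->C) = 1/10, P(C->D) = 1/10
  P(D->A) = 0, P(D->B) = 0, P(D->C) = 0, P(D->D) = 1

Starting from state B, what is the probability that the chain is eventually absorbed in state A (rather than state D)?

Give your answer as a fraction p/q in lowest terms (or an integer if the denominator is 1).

Let a_i = P(absorbed in A | start in state i).
Boundary conditions: a_A = 1, a_D = 0.
For each transient state i, a_i = sum_j P(i->j) * a_j:
  a_B = 1/5*a_A + 1/10*a_B + 1/2*a_C + 1/5*a_D
  a_C = 2/5*a_A + 2/5*a_B + 1/10*a_C + 1/10*a_D

Substituting a_A = 1 and a_D = 0, rearrange to (I - Q) a = r where r[i] = P(i -> A):
  [9/10, -1/2] . (a_B, a_C) = 1/5
  [-2/5, 9/10] . (a_B, a_C) = 2/5

Solving yields:
  a_B = 38/61
  a_C = 44/61

Starting state is B, so the absorption probability is a_B = 38/61.

Answer: 38/61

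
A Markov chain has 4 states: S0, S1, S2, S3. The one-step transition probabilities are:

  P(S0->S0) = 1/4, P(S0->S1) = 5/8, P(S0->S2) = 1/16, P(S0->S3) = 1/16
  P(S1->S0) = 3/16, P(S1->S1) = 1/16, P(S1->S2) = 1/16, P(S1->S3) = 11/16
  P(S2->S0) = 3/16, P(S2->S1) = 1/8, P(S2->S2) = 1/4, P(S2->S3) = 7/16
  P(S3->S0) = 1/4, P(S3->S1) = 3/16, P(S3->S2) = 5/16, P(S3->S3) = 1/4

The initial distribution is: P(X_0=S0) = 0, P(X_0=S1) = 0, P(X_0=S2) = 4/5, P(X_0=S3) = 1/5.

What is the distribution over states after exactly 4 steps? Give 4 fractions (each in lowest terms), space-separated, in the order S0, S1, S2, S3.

Answer: 18303/81920 15909/65536 60631/327680 28573/81920

Derivation:
Propagating the distribution step by step (d_{t+1} = d_t * P):
d_0 = (S0=0, S1=0, S2=4/5, S3=1/5)
  d_1[S0] = 0*1/4 + 0*3/16 + 4/5*3/16 + 1/5*1/4 = 1/5
  d_1[S1] = 0*5/8 + 0*1/16 + 4/5*1/8 + 1/5*3/16 = 11/80
  d_1[S2] = 0*1/16 + 0*1/16 + 4/5*1/4 + 1/5*5/16 = 21/80
  d_1[S3] = 0*1/16 + 0*11/16 + 4/5*7/16 + 1/5*1/4 = 2/5
d_1 = (S0=1/5, S1=11/80, S2=21/80, S3=2/5)
  d_2[S0] = 1/5*1/4 + 11/80*3/16 + 21/80*3/16 + 2/5*1/4 = 9/40
  d_2[S1] = 1/5*5/8 + 11/80*1/16 + 21/80*1/8 + 2/5*3/16 = 309/1280
  d_2[S2] = 1/5*1/16 + 11/80*1/16 + 21/80*1/4 + 2/5*5/16 = 271/1280
  d_2[S3] = 1/5*1/16 + 11/80*11/16 + 21/80*7/16 + 2/5*1/4 = 103/320
d_2 = (S0=9/40, S1=309/1280, S2=271/1280, S3=103/320)
  d_3[S0] = 9/40*1/4 + 309/1280*3/16 + 271/1280*3/16 + 103/320*1/4 = 227/1024
  d_3[S1] = 9/40*5/8 + 309/1280*1/16 + 271/1280*1/8 + 103/320*3/16 = 4967/20480
  d_3[S2] = 9/40*1/16 + 309/1280*1/16 + 271/1280*1/4 + 103/320*5/16 = 3741/20480
  d_3[S3] = 9/40*1/16 + 309/1280*11/16 + 271/1280*7/16 + 103/320*1/4 = 113/320
d_3 = (S0=227/1024, S1=4967/20480, S2=3741/20480, S3=113/320)
  d_4[S0] = 227/1024*1/4 + 4967/20480*3/16 + 3741/20480*3/16 + 113/320*1/4 = 18303/81920
  d_4[S1] = 227/1024*5/8 + 4967/20480*1/16 + 3741/20480*1/8 + 113/320*3/16 = 15909/65536
  d_4[S2] = 227/1024*1/16 + 4967/20480*1/16 + 3741/20480*1/4 + 113/320*5/16 = 60631/327680
  d_4[S3] = 227/1024*1/16 + 4967/20480*11/16 + 3741/20480*7/16 + 113/320*1/4 = 28573/81920
d_4 = (S0=18303/81920, S1=15909/65536, S2=60631/327680, S3=28573/81920)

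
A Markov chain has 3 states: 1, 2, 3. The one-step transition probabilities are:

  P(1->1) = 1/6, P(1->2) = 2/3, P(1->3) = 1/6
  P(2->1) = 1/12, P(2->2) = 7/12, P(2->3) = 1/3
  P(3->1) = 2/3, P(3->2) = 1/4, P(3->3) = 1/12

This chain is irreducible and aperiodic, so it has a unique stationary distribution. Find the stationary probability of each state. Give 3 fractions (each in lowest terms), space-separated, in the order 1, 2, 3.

Answer: 43/179 94/179 42/179

Derivation:
The stationary distribution satisfies pi = pi * P, i.e.:
  pi_1 = 1/6*pi_1 + 1/12*pi_2 + 2/3*pi_3
  pi_2 = 2/3*pi_1 + 7/12*pi_2 + 1/4*pi_3
  pi_3 = 1/6*pi_1 + 1/3*pi_2 + 1/12*pi_3
with normalization: pi_1 + pi_2 + pi_3 = 1.

Using the first 2 balance equations plus normalization, the linear system A*pi = b is:
  [-5/6, 1/12, 2/3] . pi = 0
  [2/3, -5/12, 1/4] . pi = 0
  [1, 1, 1] . pi = 1

Solving yields:
  pi_1 = 43/179
  pi_2 = 94/179
  pi_3 = 42/179

Verification (pi * P):
  43/179*1/6 + 94/179*1/12 + 42/179*2/3 = 43/179 = pi_1  (ok)
  43/179*2/3 + 94/179*7/12 + 42/179*1/4 = 94/179 = pi_2  (ok)
  43/179*1/6 + 94/179*1/3 + 42/179*1/12 = 42/179 = pi_3  (ok)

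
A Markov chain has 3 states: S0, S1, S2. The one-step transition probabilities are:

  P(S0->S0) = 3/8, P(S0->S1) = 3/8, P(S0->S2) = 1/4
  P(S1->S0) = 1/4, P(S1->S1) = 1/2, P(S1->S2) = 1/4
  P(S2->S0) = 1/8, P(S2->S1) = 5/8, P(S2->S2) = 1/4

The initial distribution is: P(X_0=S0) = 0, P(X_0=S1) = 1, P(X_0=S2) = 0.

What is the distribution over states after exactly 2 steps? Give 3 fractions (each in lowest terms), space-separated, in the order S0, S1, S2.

Answer: 1/4 1/2 1/4

Derivation:
Propagating the distribution step by step (d_{t+1} = d_t * P):
d_0 = (S0=0, S1=1, S2=0)
  d_1[S0] = 0*3/8 + 1*1/4 + 0*1/8 = 1/4
  d_1[S1] = 0*3/8 + 1*1/2 + 0*5/8 = 1/2
  d_1[S2] = 0*1/4 + 1*1/4 + 0*1/4 = 1/4
d_1 = (S0=1/4, S1=1/2, S2=1/4)
  d_2[S0] = 1/4*3/8 + 1/2*1/4 + 1/4*1/8 = 1/4
  d_2[S1] = 1/4*3/8 + 1/2*1/2 + 1/4*5/8 = 1/2
  d_2[S2] = 1/4*1/4 + 1/2*1/4 + 1/4*1/4 = 1/4
d_2 = (S0=1/4, S1=1/2, S2=1/4)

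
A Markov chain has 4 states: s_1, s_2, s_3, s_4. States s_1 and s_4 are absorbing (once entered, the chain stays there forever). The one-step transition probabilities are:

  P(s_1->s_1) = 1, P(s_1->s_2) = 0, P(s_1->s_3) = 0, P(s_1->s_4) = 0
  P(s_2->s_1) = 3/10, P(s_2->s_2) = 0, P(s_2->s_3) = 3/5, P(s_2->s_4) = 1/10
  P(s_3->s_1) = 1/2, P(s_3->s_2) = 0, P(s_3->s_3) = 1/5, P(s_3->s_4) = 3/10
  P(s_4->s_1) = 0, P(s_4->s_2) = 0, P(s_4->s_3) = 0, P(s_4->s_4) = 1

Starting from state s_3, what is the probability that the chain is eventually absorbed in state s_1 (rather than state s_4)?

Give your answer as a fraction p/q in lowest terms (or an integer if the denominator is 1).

Let a_i = P(absorbed in s_1 | start in state i).
Boundary conditions: a_s_1 = 1, a_s_4 = 0.
For each transient state i, a_i = sum_j P(i->j) * a_j:
  a_s_2 = 3/10*a_s_1 + 0*a_s_2 + 3/5*a_s_3 + 1/10*a_s_4
  a_s_3 = 1/2*a_s_1 + 0*a_s_2 + 1/5*a_s_3 + 3/10*a_s_4

Substituting a_s_1 = 1 and a_s_4 = 0, rearrange to (I - Q) a = r where r[i] = P(i -> s_1):
  [1, -3/5] . (a_s_2, a_s_3) = 3/10
  [0, 4/5] . (a_s_2, a_s_3) = 1/2

Solving yields:
  a_s_2 = 27/40
  a_s_3 = 5/8

Starting state is s_3, so the absorption probability is a_s_3 = 5/8.

Answer: 5/8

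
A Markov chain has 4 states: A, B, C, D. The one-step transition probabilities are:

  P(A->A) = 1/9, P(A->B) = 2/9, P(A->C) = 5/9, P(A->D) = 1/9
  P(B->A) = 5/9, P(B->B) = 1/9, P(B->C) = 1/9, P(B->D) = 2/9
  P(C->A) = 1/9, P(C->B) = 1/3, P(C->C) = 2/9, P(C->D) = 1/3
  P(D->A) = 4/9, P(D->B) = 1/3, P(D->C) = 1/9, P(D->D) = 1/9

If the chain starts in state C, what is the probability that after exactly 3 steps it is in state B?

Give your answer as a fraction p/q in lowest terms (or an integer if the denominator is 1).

Computing P^3 by repeated multiplication:
P^1 =
  A: [1/9, 2/9, 5/9, 1/9]
  B: [5/9, 1/9, 1/9, 2/9]
  C: [1/9, 1/3, 2/9, 1/3]
  D: [4/9, 1/3, 1/9, 1/9]
P^2 =
  A: [20/81, 22/81, 2/9, 7/27]
  B: [19/81, 20/81, 10/27, 4/27]
  C: [10/27, 20/81, 5/27, 16/81]
  D: [8/27, 17/81, 26/81, 14/81]
P^3 =
  A: [232/729, 179/729, 179/729, 139/729]
  B: [197/729, 184/729, 187/729, 161/729]
  C: [209/729, 173/729, 8/27, 131/729]
  D: [191/729, 185/729, 203/729, 50/243]

(P^3)[C -> B] = 173/729

Answer: 173/729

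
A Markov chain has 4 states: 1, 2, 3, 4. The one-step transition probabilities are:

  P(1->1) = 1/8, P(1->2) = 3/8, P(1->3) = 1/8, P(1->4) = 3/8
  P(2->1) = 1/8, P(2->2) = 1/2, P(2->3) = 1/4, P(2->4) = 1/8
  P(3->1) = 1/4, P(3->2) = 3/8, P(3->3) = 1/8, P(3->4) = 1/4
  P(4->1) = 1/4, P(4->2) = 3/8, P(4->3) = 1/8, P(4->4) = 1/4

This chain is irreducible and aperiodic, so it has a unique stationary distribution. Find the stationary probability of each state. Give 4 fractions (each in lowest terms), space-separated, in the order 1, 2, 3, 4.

The stationary distribution satisfies pi = pi * P, i.e.:
  pi_1 = 1/8*pi_1 + 1/8*pi_2 + 1/4*pi_3 + 1/4*pi_4
  pi_2 = 3/8*pi_1 + 1/2*pi_2 + 3/8*pi_3 + 3/8*pi_4
  pi_3 = 1/8*pi_1 + 1/4*pi_2 + 1/8*pi_3 + 1/8*pi_4
  pi_4 = 3/8*pi_1 + 1/8*pi_2 + 1/4*pi_3 + 1/4*pi_4
with normalization: pi_1 + pi_2 + pi_3 + pi_4 = 1.

Using the first 3 balance equations plus normalization, the linear system A*pi = b is:
  [-7/8, 1/8, 1/4, 1/4] . pi = 0
  [3/8, -1/2, 3/8, 3/8] . pi = 0
  [1/8, 1/4, -7/8, 1/8] . pi = 0
  [1, 1, 1, 1] . pi = 1

Solving yields:
  pi_1 = 11/63
  pi_2 = 3/7
  pi_3 = 5/28
  pi_4 = 55/252

Verification (pi * P):
  11/63*1/8 + 3/7*1/8 + 5/28*1/4 + 55/252*1/4 = 11/63 = pi_1  (ok)
  11/63*3/8 + 3/7*1/2 + 5/28*3/8 + 55/252*3/8 = 3/7 = pi_2  (ok)
  11/63*1/8 + 3/7*1/4 + 5/28*1/8 + 55/252*1/8 = 5/28 = pi_3  (ok)
  11/63*3/8 + 3/7*1/8 + 5/28*1/4 + 55/252*1/4 = 55/252 = pi_4  (ok)

Answer: 11/63 3/7 5/28 55/252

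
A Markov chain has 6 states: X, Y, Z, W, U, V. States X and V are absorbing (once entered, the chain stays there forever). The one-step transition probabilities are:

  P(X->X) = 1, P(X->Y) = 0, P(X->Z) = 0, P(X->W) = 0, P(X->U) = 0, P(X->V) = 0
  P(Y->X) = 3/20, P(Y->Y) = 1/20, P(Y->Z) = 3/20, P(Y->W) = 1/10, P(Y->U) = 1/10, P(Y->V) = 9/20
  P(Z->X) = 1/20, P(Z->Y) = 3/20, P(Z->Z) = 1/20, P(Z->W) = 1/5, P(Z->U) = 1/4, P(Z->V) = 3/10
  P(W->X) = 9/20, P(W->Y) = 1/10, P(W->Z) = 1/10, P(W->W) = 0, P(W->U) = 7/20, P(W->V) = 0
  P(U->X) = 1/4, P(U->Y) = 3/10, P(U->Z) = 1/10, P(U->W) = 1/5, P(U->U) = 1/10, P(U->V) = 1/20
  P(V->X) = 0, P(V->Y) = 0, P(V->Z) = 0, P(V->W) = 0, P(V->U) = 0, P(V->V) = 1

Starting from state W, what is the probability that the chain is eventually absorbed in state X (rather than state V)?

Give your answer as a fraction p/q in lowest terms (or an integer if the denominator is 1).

Let a_i = P(absorbed in X | start in state i).
Boundary conditions: a_X = 1, a_V = 0.
For each transient state i, a_i = sum_j P(i->j) * a_j:
  a_Y = 3/20*a_X + 1/20*a_Y + 3/20*a_Z + 1/10*a_W + 1/10*a_U + 9/20*a_V
  a_Z = 1/20*a_X + 3/20*a_Y + 1/20*a_Z + 1/5*a_W + 1/4*a_U + 3/10*a_V
  a_W = 9/20*a_X + 1/10*a_Y + 1/10*a_Z + 0*a_W + 7/20*a_U + 0*a_V
  a_U = 1/4*a_X + 3/10*a_Y + 1/10*a_Z + 1/5*a_W + 1/10*a_U + 1/20*a_V

Substituting a_X = 1 and a_V = 0, rearrange to (I - Q) a = r where r[i] = P(i -> X):
  [19/20, -3/20, -1/10, -1/10] . (a_Y, a_Z, a_W, a_U) = 3/20
  [-3/20, 19/20, -1/5, -1/4] . (a_Y, a_Z, a_W, a_U) = 1/20
  [-1/10, -1/10, 1, -7/20] . (a_Y, a_Z, a_W, a_U) = 9/20
  [-3/10, -1/10, -1/5, 9/10] . (a_Y, a_Z, a_W, a_U) = 1/4

Solving yields:
  a_Y = 17919/48608
  a_Z = 20859/48608
  a_W = 18097/24304
  a_U = 7459/12152

Starting state is W, so the absorption probability is a_W = 18097/24304.

Answer: 18097/24304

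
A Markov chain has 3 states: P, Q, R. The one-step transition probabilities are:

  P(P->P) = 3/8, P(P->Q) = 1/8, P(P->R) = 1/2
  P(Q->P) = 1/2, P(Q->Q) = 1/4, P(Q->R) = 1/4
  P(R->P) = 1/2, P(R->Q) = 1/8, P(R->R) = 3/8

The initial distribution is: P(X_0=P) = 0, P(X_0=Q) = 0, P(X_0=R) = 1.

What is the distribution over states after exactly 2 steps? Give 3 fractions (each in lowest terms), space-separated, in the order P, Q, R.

Answer: 7/16 9/64 27/64

Derivation:
Propagating the distribution step by step (d_{t+1} = d_t * P):
d_0 = (P=0, Q=0, R=1)
  d_1[P] = 0*3/8 + 0*1/2 + 1*1/2 = 1/2
  d_1[Q] = 0*1/8 + 0*1/4 + 1*1/8 = 1/8
  d_1[R] = 0*1/2 + 0*1/4 + 1*3/8 = 3/8
d_1 = (P=1/2, Q=1/8, R=3/8)
  d_2[P] = 1/2*3/8 + 1/8*1/2 + 3/8*1/2 = 7/16
  d_2[Q] = 1/2*1/8 + 1/8*1/4 + 3/8*1/8 = 9/64
  d_2[R] = 1/2*1/2 + 1/8*1/4 + 3/8*3/8 = 27/64
d_2 = (P=7/16, Q=9/64, R=27/64)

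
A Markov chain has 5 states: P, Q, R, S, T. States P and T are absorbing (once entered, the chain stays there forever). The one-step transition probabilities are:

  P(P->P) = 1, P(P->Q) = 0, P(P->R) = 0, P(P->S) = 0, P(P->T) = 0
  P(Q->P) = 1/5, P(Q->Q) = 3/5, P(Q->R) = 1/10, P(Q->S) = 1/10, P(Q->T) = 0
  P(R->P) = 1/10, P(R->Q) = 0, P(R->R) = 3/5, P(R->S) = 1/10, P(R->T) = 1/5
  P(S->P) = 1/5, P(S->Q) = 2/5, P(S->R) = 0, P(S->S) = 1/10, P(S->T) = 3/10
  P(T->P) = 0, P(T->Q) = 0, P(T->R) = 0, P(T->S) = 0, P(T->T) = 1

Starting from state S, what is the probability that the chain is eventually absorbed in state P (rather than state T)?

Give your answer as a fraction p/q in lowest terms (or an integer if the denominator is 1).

Answer: 17/31

Derivation:
Let a_i = P(absorbed in P | start in state i).
Boundary conditions: a_P = 1, a_T = 0.
For each transient state i, a_i = sum_j P(i->j) * a_j:
  a_Q = 1/5*a_P + 3/5*a_Q + 1/10*a_R + 1/10*a_S + 0*a_T
  a_R = 1/10*a_P + 0*a_Q + 3/5*a_R + 1/10*a_S + 1/5*a_T
  a_S = 1/5*a_P + 2/5*a_Q + 0*a_R + 1/10*a_S + 3/10*a_T

Substituting a_P = 1 and a_T = 0, rearrange to (I - Q) a = r where r[i] = P(i -> P):
  [2/5, -1/10, -1/10] . (a_Q, a_R, a_S) = 1/5
  [0, 2/5, -1/10] . (a_Q, a_R, a_S) = 1/10
  [-2/5, 0, 9/10] . (a_Q, a_R, a_S) = 1/5

Solving yields:
  a_Q = 91/124
  a_R = 12/31
  a_S = 17/31

Starting state is S, so the absorption probability is a_S = 17/31.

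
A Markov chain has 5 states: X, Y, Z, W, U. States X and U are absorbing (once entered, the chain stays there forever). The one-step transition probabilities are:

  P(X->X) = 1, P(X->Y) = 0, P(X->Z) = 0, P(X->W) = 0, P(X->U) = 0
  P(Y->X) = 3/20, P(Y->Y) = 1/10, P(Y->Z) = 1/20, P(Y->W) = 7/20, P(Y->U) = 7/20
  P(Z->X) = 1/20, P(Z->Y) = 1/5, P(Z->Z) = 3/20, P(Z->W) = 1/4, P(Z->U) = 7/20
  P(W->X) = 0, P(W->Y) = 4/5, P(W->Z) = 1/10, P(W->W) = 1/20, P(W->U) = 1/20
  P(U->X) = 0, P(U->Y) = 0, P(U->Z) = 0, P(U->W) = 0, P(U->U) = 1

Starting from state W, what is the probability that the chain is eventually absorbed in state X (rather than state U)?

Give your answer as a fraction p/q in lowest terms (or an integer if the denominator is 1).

Let a_i = P(absorbed in X | start in state i).
Boundary conditions: a_X = 1, a_U = 0.
For each transient state i, a_i = sum_j P(i->j) * a_j:
  a_Y = 3/20*a_X + 1/10*a_Y + 1/20*a_Z + 7/20*a_W + 7/20*a_U
  a_Z = 1/20*a_X + 1/5*a_Y + 3/20*a_Z + 1/4*a_W + 7/20*a_U
  a_W = 0*a_X + 4/5*a_Y + 1/10*a_Z + 1/20*a_W + 1/20*a_U

Substituting a_X = 1 and a_U = 0, rearrange to (I - Q) a = r where r[i] = P(i -> X):
  [9/10, -1/20, -7/20] . (a_Y, a_Z, a_W) = 3/20
  [-1/5, 17/20, -1/4] . (a_Y, a_Z, a_W) = 1/20
  [-4/5, -1/10, 19/20] . (a_Y, a_Z, a_W) = 0

Solving yields:
  a_Y = 486/1759
  a_Z = 349/1759
  a_W = 446/1759

Starting state is W, so the absorption probability is a_W = 446/1759.

Answer: 446/1759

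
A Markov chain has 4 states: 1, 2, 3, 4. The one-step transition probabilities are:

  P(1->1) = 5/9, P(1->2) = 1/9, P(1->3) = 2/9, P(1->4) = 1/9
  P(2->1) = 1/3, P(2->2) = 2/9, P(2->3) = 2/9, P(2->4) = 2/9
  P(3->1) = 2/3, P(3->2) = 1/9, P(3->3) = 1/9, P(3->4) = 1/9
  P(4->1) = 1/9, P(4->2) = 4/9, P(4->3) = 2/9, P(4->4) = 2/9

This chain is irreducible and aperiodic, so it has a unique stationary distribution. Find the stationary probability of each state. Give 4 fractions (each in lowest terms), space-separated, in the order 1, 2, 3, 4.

Answer: 144/305 11/61 1/5 9/61

Derivation:
The stationary distribution satisfies pi = pi * P, i.e.:
  pi_1 = 5/9*pi_1 + 1/3*pi_2 + 2/3*pi_3 + 1/9*pi_4
  pi_2 = 1/9*pi_1 + 2/9*pi_2 + 1/9*pi_3 + 4/9*pi_4
  pi_3 = 2/9*pi_1 + 2/9*pi_2 + 1/9*pi_3 + 2/9*pi_4
  pi_4 = 1/9*pi_1 + 2/9*pi_2 + 1/9*pi_3 + 2/9*pi_4
with normalization: pi_1 + pi_2 + pi_3 + pi_4 = 1.

Using the first 3 balance equations plus normalization, the linear system A*pi = b is:
  [-4/9, 1/3, 2/3, 1/9] . pi = 0
  [1/9, -7/9, 1/9, 4/9] . pi = 0
  [2/9, 2/9, -8/9, 2/9] . pi = 0
  [1, 1, 1, 1] . pi = 1

Solving yields:
  pi_1 = 144/305
  pi_2 = 11/61
  pi_3 = 1/5
  pi_4 = 9/61

Verification (pi * P):
  144/305*5/9 + 11/61*1/3 + 1/5*2/3 + 9/61*1/9 = 144/305 = pi_1  (ok)
  144/305*1/9 + 11/61*2/9 + 1/5*1/9 + 9/61*4/9 = 11/61 = pi_2  (ok)
  144/305*2/9 + 11/61*2/9 + 1/5*1/9 + 9/61*2/9 = 1/5 = pi_3  (ok)
  144/305*1/9 + 11/61*2/9 + 1/5*1/9 + 9/61*2/9 = 9/61 = pi_4  (ok)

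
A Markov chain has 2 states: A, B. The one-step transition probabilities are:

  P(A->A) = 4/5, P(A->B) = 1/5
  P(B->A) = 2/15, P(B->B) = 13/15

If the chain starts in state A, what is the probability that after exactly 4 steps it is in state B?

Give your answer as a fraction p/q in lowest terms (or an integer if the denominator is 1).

Answer: 13/27

Derivation:
Computing P^4 by repeated multiplication:
P^1 =
  A: [4/5, 1/5]
  B: [2/15, 13/15]
P^2 =
  A: [2/3, 1/3]
  B: [2/9, 7/9]
P^3 =
  A: [26/45, 19/45]
  B: [38/135, 97/135]
P^4 =
  A: [14/27, 13/27]
  B: [26/81, 55/81]

(P^4)[A -> B] = 13/27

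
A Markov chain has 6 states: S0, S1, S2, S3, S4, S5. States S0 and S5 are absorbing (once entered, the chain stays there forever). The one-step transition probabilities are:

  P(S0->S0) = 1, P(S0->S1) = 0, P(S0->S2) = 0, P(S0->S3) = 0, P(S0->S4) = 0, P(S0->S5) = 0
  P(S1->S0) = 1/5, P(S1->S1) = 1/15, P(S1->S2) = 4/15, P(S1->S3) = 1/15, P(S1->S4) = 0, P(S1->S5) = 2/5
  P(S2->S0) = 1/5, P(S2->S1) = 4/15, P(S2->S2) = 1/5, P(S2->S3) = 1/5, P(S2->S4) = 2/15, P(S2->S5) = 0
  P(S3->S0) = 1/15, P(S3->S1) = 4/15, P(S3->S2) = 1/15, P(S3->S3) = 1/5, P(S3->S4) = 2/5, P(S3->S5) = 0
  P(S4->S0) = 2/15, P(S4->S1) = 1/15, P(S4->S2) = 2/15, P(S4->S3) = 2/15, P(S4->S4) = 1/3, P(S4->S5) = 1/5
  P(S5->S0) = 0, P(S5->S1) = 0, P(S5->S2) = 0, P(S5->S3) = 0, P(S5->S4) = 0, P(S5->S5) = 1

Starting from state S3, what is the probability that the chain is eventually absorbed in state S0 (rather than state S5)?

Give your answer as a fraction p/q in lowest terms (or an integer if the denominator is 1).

Let a_i = P(absorbed in S0 | start in state i).
Boundary conditions: a_S0 = 1, a_S5 = 0.
For each transient state i, a_i = sum_j P(i->j) * a_j:
  a_S1 = 1/5*a_S0 + 1/15*a_S1 + 4/15*a_S2 + 1/15*a_S3 + 0*a_S4 + 2/5*a_S5
  a_S2 = 1/5*a_S0 + 4/15*a_S1 + 1/5*a_S2 + 1/5*a_S3 + 2/15*a_S4 + 0*a_S5
  a_S3 = 1/15*a_S0 + 4/15*a_S1 + 1/15*a_S2 + 1/5*a_S3 + 2/5*a_S4 + 0*a_S5
  a_S4 = 2/15*a_S0 + 1/15*a_S1 + 2/15*a_S2 + 2/15*a_S3 + 1/3*a_S4 + 1/5*a_S5

Substituting a_S0 = 1 and a_S5 = 0, rearrange to (I - Q) a = r where r[i] = P(i -> S0):
  [14/15, -4/15, -1/15, 0] . (a_S1, a_S2, a_S3, a_S4) = 1/5
  [-4/15, 4/5, -1/5, -2/15] . (a_S1, a_S2, a_S3, a_S4) = 1/5
  [-4/15, -1/15, 4/5, -2/5] . (a_S1, a_S2, a_S3, a_S4) = 1/15
  [-1/15, -2/15, -2/15, 2/3] . (a_S1, a_S2, a_S3, a_S4) = 2/15

Solving yields:
  a_S1 = 2816/6713
  a_S2 = 3977/6713
  a_S3 = 3377/6713
  a_S4 = 3095/6713

Starting state is S3, so the absorption probability is a_S3 = 3377/6713.

Answer: 3377/6713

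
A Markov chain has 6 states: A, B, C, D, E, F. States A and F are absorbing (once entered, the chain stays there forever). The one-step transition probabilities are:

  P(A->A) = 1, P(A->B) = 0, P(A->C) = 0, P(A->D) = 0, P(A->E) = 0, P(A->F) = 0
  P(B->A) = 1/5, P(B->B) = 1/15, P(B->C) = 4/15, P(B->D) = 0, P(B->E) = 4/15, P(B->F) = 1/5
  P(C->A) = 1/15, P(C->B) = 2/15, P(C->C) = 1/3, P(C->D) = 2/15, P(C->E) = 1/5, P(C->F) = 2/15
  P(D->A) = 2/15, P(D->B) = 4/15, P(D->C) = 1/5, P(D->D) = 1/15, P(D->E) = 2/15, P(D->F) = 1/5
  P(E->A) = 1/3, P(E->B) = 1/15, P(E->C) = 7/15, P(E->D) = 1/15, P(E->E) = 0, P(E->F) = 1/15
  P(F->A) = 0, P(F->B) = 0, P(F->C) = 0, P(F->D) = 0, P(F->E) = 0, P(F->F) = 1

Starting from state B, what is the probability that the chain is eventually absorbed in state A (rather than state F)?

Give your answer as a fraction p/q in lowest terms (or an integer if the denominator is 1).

Let a_i = P(absorbed in A | start in state i).
Boundary conditions: a_A = 1, a_F = 0.
For each transient state i, a_i = sum_j P(i->j) * a_j:
  a_B = 1/5*a_A + 1/15*a_B + 4/15*a_C + 0*a_D + 4/15*a_E + 1/5*a_F
  a_C = 1/15*a_A + 2/15*a_B + 1/3*a_C + 2/15*a_D + 1/5*a_E + 2/15*a_F
  a_D = 2/15*a_A + 4/15*a_B + 1/5*a_C + 1/15*a_D + 2/15*a_E + 1/5*a_F
  a_E = 1/3*a_A + 1/15*a_B + 7/15*a_C + 1/15*a_D + 0*a_E + 1/15*a_F

Substituting a_A = 1 and a_F = 0, rearrange to (I - Q) a = r where r[i] = P(i -> A):
  [14/15, -4/15, 0, -4/15] . (a_B, a_C, a_D, a_E) = 1/5
  [-2/15, 2/3, -2/15, -1/5] . (a_B, a_C, a_D, a_E) = 1/15
  [-4/15, -1/5, 14/15, -2/15] . (a_B, a_C, a_D, a_E) = 2/15
  [-1/15, -7/15, -1/15, 1] . (a_B, a_C, a_D, a_E) = 1/3

Solving yields:
  a_B = 3423/6374
  a_C = 1581/3187
  a_D = 3143/6374
  a_E = 2019/3187

Starting state is B, so the absorption probability is a_B = 3423/6374.

Answer: 3423/6374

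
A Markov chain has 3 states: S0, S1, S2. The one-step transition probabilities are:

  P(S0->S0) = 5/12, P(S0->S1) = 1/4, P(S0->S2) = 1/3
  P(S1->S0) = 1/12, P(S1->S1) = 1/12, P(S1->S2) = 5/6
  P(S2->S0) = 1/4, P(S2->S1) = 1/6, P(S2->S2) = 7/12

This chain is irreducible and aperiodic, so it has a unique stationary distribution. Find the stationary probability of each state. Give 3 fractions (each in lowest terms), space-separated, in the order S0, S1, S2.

The stationary distribution satisfies pi = pi * P, i.e.:
  pi_S0 = 5/12*pi_S0 + 1/12*pi_S1 + 1/4*pi_S2
  pi_S1 = 1/4*pi_S0 + 1/12*pi_S1 + 1/6*pi_S2
  pi_S2 = 1/3*pi_S0 + 5/6*pi_S1 + 7/12*pi_S2
with normalization: pi_S0 + pi_S1 + pi_S2 = 1.

Using the first 2 balance equations plus normalization, the linear system A*pi = b is:
  [-7/12, 1/12, 1/4] . pi = 0
  [1/4, -11/12, 1/6] . pi = 0
  [1, 1, 1] . pi = 1

Solving yields:
  pi_S0 = 35/132
  pi_S1 = 23/132
  pi_S2 = 37/66

Verification (pi * P):
  35/132*5/12 + 23/132*1/12 + 37/66*1/4 = 35/132 = pi_S0  (ok)
  35/132*1/4 + 23/132*1/12 + 37/66*1/6 = 23/132 = pi_S1  (ok)
  35/132*1/3 + 23/132*5/6 + 37/66*7/12 = 37/66 = pi_S2  (ok)

Answer: 35/132 23/132 37/66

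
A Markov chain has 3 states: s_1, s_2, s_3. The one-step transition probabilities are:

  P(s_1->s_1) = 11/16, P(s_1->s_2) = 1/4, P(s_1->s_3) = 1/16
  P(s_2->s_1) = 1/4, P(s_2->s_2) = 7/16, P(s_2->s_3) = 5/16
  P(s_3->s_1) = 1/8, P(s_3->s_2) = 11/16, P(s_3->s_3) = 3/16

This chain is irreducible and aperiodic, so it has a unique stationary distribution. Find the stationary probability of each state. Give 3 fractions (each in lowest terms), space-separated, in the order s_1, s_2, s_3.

The stationary distribution satisfies pi = pi * P, i.e.:
  pi_s_1 = 11/16*pi_s_1 + 1/4*pi_s_2 + 1/8*pi_s_3
  pi_s_2 = 1/4*pi_s_1 + 7/16*pi_s_2 + 11/16*pi_s_3
  pi_s_3 = 1/16*pi_s_1 + 5/16*pi_s_2 + 3/16*pi_s_3
with normalization: pi_s_1 + pi_s_2 + pi_s_3 = 1.

Using the first 2 balance equations plus normalization, the linear system A*pi = b is:
  [-5/16, 1/4, 1/8] . pi = 0
  [1/4, -9/16, 11/16] . pi = 0
  [1, 1, 1] . pi = 1

Solving yields:
  pi_s_1 = 31/77
  pi_s_2 = 9/22
  pi_s_3 = 29/154

Verification (pi * P):
  31/77*11/16 + 9/22*1/4 + 29/154*1/8 = 31/77 = pi_s_1  (ok)
  31/77*1/4 + 9/22*7/16 + 29/154*11/16 = 9/22 = pi_s_2  (ok)
  31/77*1/16 + 9/22*5/16 + 29/154*3/16 = 29/154 = pi_s_3  (ok)

Answer: 31/77 9/22 29/154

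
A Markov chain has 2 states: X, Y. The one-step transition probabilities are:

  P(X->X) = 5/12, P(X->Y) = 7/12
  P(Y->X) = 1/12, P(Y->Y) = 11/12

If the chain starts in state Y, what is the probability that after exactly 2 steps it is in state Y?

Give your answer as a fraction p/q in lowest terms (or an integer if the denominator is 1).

Computing P^2 by repeated multiplication:
P^1 =
  X: [5/12, 7/12]
  Y: [1/12, 11/12]
P^2 =
  X: [2/9, 7/9]
  Y: [1/9, 8/9]

(P^2)[Y -> Y] = 8/9

Answer: 8/9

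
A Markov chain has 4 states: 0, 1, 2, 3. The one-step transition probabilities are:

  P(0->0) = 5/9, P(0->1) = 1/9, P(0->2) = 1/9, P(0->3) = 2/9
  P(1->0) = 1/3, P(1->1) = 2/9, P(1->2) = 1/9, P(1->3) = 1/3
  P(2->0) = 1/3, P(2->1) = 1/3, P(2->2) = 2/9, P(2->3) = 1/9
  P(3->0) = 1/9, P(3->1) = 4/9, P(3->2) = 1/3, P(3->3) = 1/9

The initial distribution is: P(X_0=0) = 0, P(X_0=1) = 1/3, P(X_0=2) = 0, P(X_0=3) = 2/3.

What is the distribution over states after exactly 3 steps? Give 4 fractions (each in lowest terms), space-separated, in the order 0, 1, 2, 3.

Answer: 787/2187 553/2187 391/2187 152/729

Derivation:
Propagating the distribution step by step (d_{t+1} = d_t * P):
d_0 = (0=0, 1=1/3, 2=0, 3=2/3)
  d_1[0] = 0*5/9 + 1/3*1/3 + 0*1/3 + 2/3*1/9 = 5/27
  d_1[1] = 0*1/9 + 1/3*2/9 + 0*1/3 + 2/3*4/9 = 10/27
  d_1[2] = 0*1/9 + 1/3*1/9 + 0*2/9 + 2/3*1/3 = 7/27
  d_1[3] = 0*2/9 + 1/3*1/3 + 0*1/9 + 2/3*1/9 = 5/27
d_1 = (0=5/27, 1=10/27, 2=7/27, 3=5/27)
  d_2[0] = 5/27*5/9 + 10/27*1/3 + 7/27*1/3 + 5/27*1/9 = 1/3
  d_2[1] = 5/27*1/9 + 10/27*2/9 + 7/27*1/3 + 5/27*4/9 = 22/81
  d_2[2] = 5/27*1/9 + 10/27*1/9 + 7/27*2/9 + 5/27*1/3 = 44/243
  d_2[3] = 5/27*2/9 + 10/27*1/3 + 7/27*1/9 + 5/27*1/9 = 52/243
d_2 = (0=1/3, 1=22/81, 2=44/243, 3=52/243)
  d_3[0] = 1/3*5/9 + 22/81*1/3 + 44/243*1/3 + 52/243*1/9 = 787/2187
  d_3[1] = 1/3*1/9 + 22/81*2/9 + 44/243*1/3 + 52/243*4/9 = 553/2187
  d_3[2] = 1/3*1/9 + 22/81*1/9 + 44/243*2/9 + 52/243*1/3 = 391/2187
  d_3[3] = 1/3*2/9 + 22/81*1/3 + 44/243*1/9 + 52/243*1/9 = 152/729
d_3 = (0=787/2187, 1=553/2187, 2=391/2187, 3=152/729)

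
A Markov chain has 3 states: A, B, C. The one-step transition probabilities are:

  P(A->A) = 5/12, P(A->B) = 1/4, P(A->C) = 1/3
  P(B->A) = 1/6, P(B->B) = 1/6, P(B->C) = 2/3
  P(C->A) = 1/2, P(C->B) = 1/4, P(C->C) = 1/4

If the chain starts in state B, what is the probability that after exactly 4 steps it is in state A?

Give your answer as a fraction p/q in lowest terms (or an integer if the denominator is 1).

Computing P^4 by repeated multiplication:
P^1 =
  A: [5/12, 1/4, 1/3]
  B: [1/6, 1/6, 2/3]
  C: [1/2, 1/4, 1/4]
P^2 =
  A: [55/144, 11/48, 7/18]
  B: [31/72, 17/72, 1/3]
  C: [3/8, 11/48, 19/48]
P^3 =
  A: [677/1728, 133/576, 163/432]
  B: [37/96, 199/864, 83/216]
  C: [113/288, 133/576, 217/576]
P^4 =
  A: [8095/20736, 1595/6912, 491/1296]
  B: [4055/10368, 2393/10368, 245/648]
  C: [1349/3456, 1595/6912, 97/256]

(P^4)[B -> A] = 4055/10368

Answer: 4055/10368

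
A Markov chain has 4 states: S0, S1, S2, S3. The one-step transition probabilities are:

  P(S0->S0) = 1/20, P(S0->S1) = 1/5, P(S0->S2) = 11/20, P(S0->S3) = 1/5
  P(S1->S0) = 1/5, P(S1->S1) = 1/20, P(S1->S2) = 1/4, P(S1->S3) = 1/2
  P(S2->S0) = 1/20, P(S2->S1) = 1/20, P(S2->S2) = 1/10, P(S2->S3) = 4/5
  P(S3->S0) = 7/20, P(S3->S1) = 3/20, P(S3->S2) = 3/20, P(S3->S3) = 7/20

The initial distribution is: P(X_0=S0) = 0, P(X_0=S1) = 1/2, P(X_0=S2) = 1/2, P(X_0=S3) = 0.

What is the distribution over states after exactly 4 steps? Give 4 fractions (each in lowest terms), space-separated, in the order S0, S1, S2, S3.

Propagating the distribution step by step (d_{t+1} = d_t * P):
d_0 = (S0=0, S1=1/2, S2=1/2, S3=0)
  d_1[S0] = 0*1/20 + 1/2*1/5 + 1/2*1/20 + 0*7/20 = 1/8
  d_1[S1] = 0*1/5 + 1/2*1/20 + 1/2*1/20 + 0*3/20 = 1/20
  d_1[S2] = 0*11/20 + 1/2*1/4 + 1/2*1/10 + 0*3/20 = 7/40
  d_1[S3] = 0*1/5 + 1/2*1/2 + 1/2*4/5 + 0*7/20 = 13/20
d_1 = (S0=1/8, S1=1/20, S2=7/40, S3=13/20)
  d_2[S0] = 1/8*1/20 + 1/20*1/5 + 7/40*1/20 + 13/20*7/20 = 101/400
  d_2[S1] = 1/8*1/5 + 1/20*1/20 + 7/40*1/20 + 13/20*3/20 = 107/800
  d_2[S2] = 1/8*11/20 + 1/20*1/4 + 7/40*1/10 + 13/20*3/20 = 157/800
  d_2[S3] = 1/8*1/5 + 1/20*1/2 + 7/40*4/5 + 13/20*7/20 = 167/400
d_2 = (S0=101/400, S1=107/800, S2=157/800, S3=167/400)
  d_3[S0] = 101/400*1/20 + 107/800*1/5 + 157/800*1/20 + 167/400*7/20 = 25/128
  d_3[S1] = 101/400*1/5 + 107/800*1/20 + 157/800*1/20 + 167/400*3/20 = 1037/8000
  d_3[S2] = 101/400*11/20 + 107/800*1/4 + 157/800*1/10 + 167/400*3/20 = 4073/16000
  d_3[S3] = 101/400*1/5 + 107/800*1/2 + 157/800*4/5 + 167/400*7/20 = 841/2000
d_3 = (S0=25/128, S1=1037/8000, S2=4073/16000, S3=841/2000)
  d_4[S0] = 25/128*1/20 + 1037/8000*1/5 + 4073/16000*1/20 + 841/2000*7/20 = 6259/32000
  d_4[S1] = 25/128*1/5 + 1037/8000*1/20 + 4073/16000*1/20 + 841/2000*3/20 = 38831/320000
  d_4[S2] = 25/128*11/20 + 1037/8000*1/4 + 4073/16000*1/10 + 841/2000*3/20 = 2923/12800
  d_4[S3] = 25/128*1/5 + 1037/8000*1/2 + 4073/16000*4/5 + 841/2000*7/20 = 4547/10000
d_4 = (S0=6259/32000, S1=38831/320000, S2=2923/12800, S3=4547/10000)

Answer: 6259/32000 38831/320000 2923/12800 4547/10000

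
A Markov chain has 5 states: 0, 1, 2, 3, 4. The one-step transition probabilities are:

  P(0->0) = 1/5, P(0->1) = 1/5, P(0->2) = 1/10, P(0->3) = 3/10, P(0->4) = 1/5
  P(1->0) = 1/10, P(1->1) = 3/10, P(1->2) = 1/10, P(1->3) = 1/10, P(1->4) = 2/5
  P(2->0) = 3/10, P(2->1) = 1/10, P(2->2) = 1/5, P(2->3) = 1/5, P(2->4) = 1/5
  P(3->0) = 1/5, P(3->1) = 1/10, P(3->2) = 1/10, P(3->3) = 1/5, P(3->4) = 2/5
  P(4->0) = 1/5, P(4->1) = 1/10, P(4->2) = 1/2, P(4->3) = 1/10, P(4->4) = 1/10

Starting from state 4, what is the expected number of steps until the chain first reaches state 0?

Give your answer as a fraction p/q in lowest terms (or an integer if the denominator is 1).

Answer: 9680/2107

Derivation:
Let h_i = expected steps to first reach 0 from state i.
Boundary: h_0 = 0.
First-step equations for the other states:
  h_1 = 1 + 1/10*h_0 + 3/10*h_1 + 1/10*h_2 + 1/10*h_3 + 2/5*h_4
  h_2 = 1 + 3/10*h_0 + 1/10*h_1 + 1/5*h_2 + 1/5*h_3 + 1/5*h_4
  h_3 = 1 + 1/5*h_0 + 1/10*h_1 + 1/10*h_2 + 1/5*h_3 + 2/5*h_4
  h_4 = 1 + 1/5*h_0 + 1/10*h_1 + 1/2*h_2 + 1/10*h_3 + 1/10*h_4

Substituting h_0 = 0 and rearranging gives the linear system (I - Q) h = 1:
  [7/10, -1/10, -1/10, -2/5] . (h_1, h_2, h_3, h_4) = 1
  [-1/10, 4/5, -1/5, -1/5] . (h_1, h_2, h_3, h_4) = 1
  [-1/10, -1/10, 4/5, -2/5] . (h_1, h_2, h_3, h_4) = 1
  [-1/10, -1/2, -1/10, 9/10] . (h_1, h_2, h_3, h_4) = 1

Solving yields:
  h_1 = 11250/2107
  h_2 = 1280/301
  h_3 = 10000/2107
  h_4 = 9680/2107

Starting state is 4, so the expected hitting time is h_4 = 9680/2107.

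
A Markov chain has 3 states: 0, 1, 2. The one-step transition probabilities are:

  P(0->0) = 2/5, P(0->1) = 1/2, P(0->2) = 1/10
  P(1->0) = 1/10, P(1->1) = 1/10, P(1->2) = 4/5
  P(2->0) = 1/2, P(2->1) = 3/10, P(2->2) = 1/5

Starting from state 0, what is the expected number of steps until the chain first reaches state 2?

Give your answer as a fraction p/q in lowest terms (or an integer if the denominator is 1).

Answer: 20/7

Derivation:
Let h_i = expected steps to first reach 2 from state i.
Boundary: h_2 = 0.
First-step equations for the other states:
  h_0 = 1 + 2/5*h_0 + 1/2*h_1 + 1/10*h_2
  h_1 = 1 + 1/10*h_0 + 1/10*h_1 + 4/5*h_2

Substituting h_2 = 0 and rearranging gives the linear system (I - Q) h = 1:
  [3/5, -1/2] . (h_0, h_1) = 1
  [-1/10, 9/10] . (h_0, h_1) = 1

Solving yields:
  h_0 = 20/7
  h_1 = 10/7

Starting state is 0, so the expected hitting time is h_0 = 20/7.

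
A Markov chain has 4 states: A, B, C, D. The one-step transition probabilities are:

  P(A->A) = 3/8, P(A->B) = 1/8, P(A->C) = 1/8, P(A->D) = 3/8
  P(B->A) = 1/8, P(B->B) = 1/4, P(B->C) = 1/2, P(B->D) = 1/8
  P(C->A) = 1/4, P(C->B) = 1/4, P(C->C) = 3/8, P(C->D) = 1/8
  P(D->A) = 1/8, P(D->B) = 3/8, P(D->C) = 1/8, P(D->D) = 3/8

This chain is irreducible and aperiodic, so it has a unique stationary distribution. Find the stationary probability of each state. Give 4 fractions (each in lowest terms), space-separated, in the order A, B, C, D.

Answer: 25/116 22/87 17/58 83/348

Derivation:
The stationary distribution satisfies pi = pi * P, i.e.:
  pi_A = 3/8*pi_A + 1/8*pi_B + 1/4*pi_C + 1/8*pi_D
  pi_B = 1/8*pi_A + 1/4*pi_B + 1/4*pi_C + 3/8*pi_D
  pi_C = 1/8*pi_A + 1/2*pi_B + 3/8*pi_C + 1/8*pi_D
  pi_D = 3/8*pi_A + 1/8*pi_B + 1/8*pi_C + 3/8*pi_D
with normalization: pi_A + pi_B + pi_C + pi_D = 1.

Using the first 3 balance equations plus normalization, the linear system A*pi = b is:
  [-5/8, 1/8, 1/4, 1/8] . pi = 0
  [1/8, -3/4, 1/4, 3/8] . pi = 0
  [1/8, 1/2, -5/8, 1/8] . pi = 0
  [1, 1, 1, 1] . pi = 1

Solving yields:
  pi_A = 25/116
  pi_B = 22/87
  pi_C = 17/58
  pi_D = 83/348

Verification (pi * P):
  25/116*3/8 + 22/87*1/8 + 17/58*1/4 + 83/348*1/8 = 25/116 = pi_A  (ok)
  25/116*1/8 + 22/87*1/4 + 17/58*1/4 + 83/348*3/8 = 22/87 = pi_B  (ok)
  25/116*1/8 + 22/87*1/2 + 17/58*3/8 + 83/348*1/8 = 17/58 = pi_C  (ok)
  25/116*3/8 + 22/87*1/8 + 17/58*1/8 + 83/348*3/8 = 83/348 = pi_D  (ok)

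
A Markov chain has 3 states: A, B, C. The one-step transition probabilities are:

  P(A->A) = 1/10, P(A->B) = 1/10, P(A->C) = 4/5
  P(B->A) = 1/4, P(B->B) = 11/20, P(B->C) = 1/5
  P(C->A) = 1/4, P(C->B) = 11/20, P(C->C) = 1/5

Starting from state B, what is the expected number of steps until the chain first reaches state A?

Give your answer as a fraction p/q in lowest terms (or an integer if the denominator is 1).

Let h_i = expected steps to first reach A from state i.
Boundary: h_A = 0.
First-step equations for the other states:
  h_B = 1 + 1/4*h_A + 11/20*h_B + 1/5*h_C
  h_C = 1 + 1/4*h_A + 11/20*h_B + 1/5*h_C

Substituting h_A = 0 and rearranging gives the linear system (I - Q) h = 1:
  [9/20, -1/5] . (h_B, h_C) = 1
  [-11/20, 4/5] . (h_B, h_C) = 1

Solving yields:
  h_B = 4
  h_C = 4

Starting state is B, so the expected hitting time is h_B = 4.

Answer: 4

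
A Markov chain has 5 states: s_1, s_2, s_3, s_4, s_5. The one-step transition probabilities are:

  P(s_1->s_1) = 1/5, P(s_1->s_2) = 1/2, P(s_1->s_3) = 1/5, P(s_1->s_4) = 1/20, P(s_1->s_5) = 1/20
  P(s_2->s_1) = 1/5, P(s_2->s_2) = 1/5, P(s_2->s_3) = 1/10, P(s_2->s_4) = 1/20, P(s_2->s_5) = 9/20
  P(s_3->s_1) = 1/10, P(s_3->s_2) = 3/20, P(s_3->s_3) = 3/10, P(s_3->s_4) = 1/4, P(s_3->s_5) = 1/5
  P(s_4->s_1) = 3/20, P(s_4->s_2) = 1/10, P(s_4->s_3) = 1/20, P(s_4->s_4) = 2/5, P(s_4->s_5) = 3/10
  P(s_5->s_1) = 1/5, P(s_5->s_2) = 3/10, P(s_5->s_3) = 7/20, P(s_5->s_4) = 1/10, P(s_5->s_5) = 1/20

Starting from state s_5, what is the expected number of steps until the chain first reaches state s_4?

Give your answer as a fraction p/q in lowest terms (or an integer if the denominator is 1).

Answer: 21920/2503

Derivation:
Let h_i = expected steps to first reach s_4 from state i.
Boundary: h_s_4 = 0.
First-step equations for the other states:
  h_s_1 = 1 + 1/5*h_s_1 + 1/2*h_s_2 + 1/5*h_s_3 + 1/20*h_s_4 + 1/20*h_s_5
  h_s_2 = 1 + 1/5*h_s_1 + 1/5*h_s_2 + 1/10*h_s_3 + 1/20*h_s_4 + 9/20*h_s_5
  h_s_3 = 1 + 1/10*h_s_1 + 3/20*h_s_2 + 3/10*h_s_3 + 1/4*h_s_4 + 1/5*h_s_5
  h_s_5 = 1 + 1/5*h_s_1 + 3/10*h_s_2 + 7/20*h_s_3 + 1/10*h_s_4 + 1/20*h_s_5

Substituting h_s_4 = 0 and rearranging gives the linear system (I - Q) h = 1:
  [4/5, -1/2, -1/5, -1/20] . (h_s_1, h_s_2, h_s_3, h_s_5) = 1
  [-1/5, 4/5, -1/10, -9/20] . (h_s_1, h_s_2, h_s_3, h_s_5) = 1
  [-1/10, -3/20, 7/10, -1/5] . (h_s_1, h_s_2, h_s_3, h_s_5) = 1
  [-1/5, -3/10, -7/20, 19/20] . (h_s_1, h_s_2, h_s_3, h_s_5) = 1

Solving yields:
  h_s_1 = 23915/2503
  h_s_2 = 23730/2503
  h_s_3 = 18340/2503
  h_s_5 = 21920/2503

Starting state is s_5, so the expected hitting time is h_s_5 = 21920/2503.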